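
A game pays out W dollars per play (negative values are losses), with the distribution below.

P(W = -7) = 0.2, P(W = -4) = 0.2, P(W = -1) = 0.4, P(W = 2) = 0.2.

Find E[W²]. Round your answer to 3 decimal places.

E[W²] = (-7)²(0.2) + (-4)²(0.2) + (-1)²(0.4) + (2)²(0.2) = 14.2

14.200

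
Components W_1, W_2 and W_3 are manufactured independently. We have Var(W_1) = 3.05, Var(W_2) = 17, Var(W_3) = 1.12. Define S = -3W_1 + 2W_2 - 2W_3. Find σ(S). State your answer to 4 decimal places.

By independence, Var(S) = (-3)²Var(W_1) + (2)²Var(W_2) + (-2)²Var(W_3)
= (-3)²·3.05 + (2)²·17 + (-2)²·1.12 = 99.93
σ(S) = √99.93 ≈ 9.9965

9.9965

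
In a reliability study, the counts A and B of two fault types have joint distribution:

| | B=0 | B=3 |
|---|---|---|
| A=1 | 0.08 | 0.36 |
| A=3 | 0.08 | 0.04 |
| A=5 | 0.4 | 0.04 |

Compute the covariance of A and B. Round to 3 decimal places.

-1.920

E[A] = 3,  E[B] = 1.32
E[AB] = 2.04
Cov(A,B) = E[AB] − E[A]E[B] = 2.04 − (3)(1.32) = -1.92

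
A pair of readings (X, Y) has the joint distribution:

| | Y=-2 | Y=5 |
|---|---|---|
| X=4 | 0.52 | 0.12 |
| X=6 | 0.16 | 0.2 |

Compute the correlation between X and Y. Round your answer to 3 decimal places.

E[X] = 4.72,  E[Y] = 0.24
E[XY] = 2.32
cov(X,Y) = E[XY] − E[X]E[Y] = 2.32 − (4.72)(0.24) = 1.1872
Var(X) = 0.9216,  Var(Y) = 10.6624
ρ = 1.1872 / √(0.9216·10.6624) ≈ 0.379

0.379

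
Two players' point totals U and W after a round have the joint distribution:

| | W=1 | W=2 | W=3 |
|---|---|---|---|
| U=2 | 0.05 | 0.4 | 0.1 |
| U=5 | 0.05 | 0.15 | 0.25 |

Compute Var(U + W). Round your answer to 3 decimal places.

3.140

E[U] = 3.35,  E[W] = 2.25,  E[UW] = 7.8
Var(U) = 13.45 − (3.35)² = 2.2275;  Var(W) = 5.45 − (2.25)² = 0.3875
cov(U,W) = 7.8 − (3.35)(2.25) = 0.2625
Var(U + W) = (1)²·2.2275 + (1)²·0.3875 + 2·(1)·(1)·0.2625 = 3.14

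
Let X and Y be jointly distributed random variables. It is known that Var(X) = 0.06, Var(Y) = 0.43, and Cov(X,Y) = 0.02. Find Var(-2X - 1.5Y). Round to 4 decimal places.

1.3275

Var(-2X - 1.5Y) = (-2)²·Var(X) + (-1.5)²·Var(Y) + 2·(-2)·(-1.5)·Cov(X,Y)
= 4·0.06 + 2.25·0.43 + 6·0.02 = 1.3275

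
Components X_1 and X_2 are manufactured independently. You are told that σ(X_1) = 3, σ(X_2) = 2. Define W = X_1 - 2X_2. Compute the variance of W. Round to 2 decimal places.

Var(X_1) = 9, Var(X_2) = 4
By independence, Var(W) = (1)²Var(X_1) + (-2)²Var(X_2)
= (1)²·9 + (-2)²·4 = 25

25.00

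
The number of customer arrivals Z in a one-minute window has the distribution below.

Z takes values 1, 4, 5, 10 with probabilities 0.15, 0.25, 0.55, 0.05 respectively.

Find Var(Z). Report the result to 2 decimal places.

3.54

E[Z] = (1)(0.15) + (4)(0.25) + (5)(0.55) + (10)(0.05) = 4.4
E[Z²] = (1)²(0.15) + (4)²(0.25) + (5)²(0.55) + (10)²(0.05) = 22.9
Var(Z) = E[Z²] − (E[Z])² = 22.9 − (4.4)² = 3.54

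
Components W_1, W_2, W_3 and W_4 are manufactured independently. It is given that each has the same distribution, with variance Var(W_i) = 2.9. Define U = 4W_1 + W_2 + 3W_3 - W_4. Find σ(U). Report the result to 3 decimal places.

8.849

By independence, Var(U) = (4)²Var(W_1) + (1)²Var(W_2) + (3)²Var(W_3) + (-1)²Var(W_4)
= (4)²·2.9 + (1)²·2.9 + (3)²·2.9 + (-1)²·2.9 = 78.3
σ(U) = √78.3 ≈ 8.849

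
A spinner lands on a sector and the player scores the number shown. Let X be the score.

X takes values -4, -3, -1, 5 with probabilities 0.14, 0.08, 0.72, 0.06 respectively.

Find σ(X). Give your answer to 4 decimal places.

E[X] = (-4)(0.14) + (-3)(0.08) + (-1)(0.72) + (5)(0.06) = -1.22
E[X²] = (-4)²(0.14) + (-3)²(0.08) + (-1)²(0.72) + (5)²(0.06) = 5.18
V(X) = E[X²] − (E[X])² = 5.18 − (-1.22)² = 3.6916
σ(X) = √3.6916 ≈ 1.9214

1.9214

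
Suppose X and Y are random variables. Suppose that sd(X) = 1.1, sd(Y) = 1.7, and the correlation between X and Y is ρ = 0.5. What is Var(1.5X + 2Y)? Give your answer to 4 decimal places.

19.8925

Var(X) = (1.1)² = 1.21;  Var(Y) = (1.7)² = 2.89
cov(X,Y) = ρ·sd(X)·sd(Y) = 0.5·1.1·1.7 = 0.935
Var(1.5X + 2Y) = (1.5)²·Var(X) + (2)²·Var(Y) + 2·(1.5)·(2)·cov(X,Y)
= 2.25·1.21 + 4·2.89 + 6·0.935 = 19.8925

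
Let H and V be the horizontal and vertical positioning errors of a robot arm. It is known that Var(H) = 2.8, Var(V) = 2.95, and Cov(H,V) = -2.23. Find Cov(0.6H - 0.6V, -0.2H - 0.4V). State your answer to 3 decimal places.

Cov(0.6H - 0.6V, -0.2H - 0.4V) = (0.6)(-0.2)Var(H) + (-0.6)(-0.4)Var(V) + [(0.6)(-0.4) + (-0.6)(-0.2)]Cov(H,V)
= -0.12·2.8 + 0.24·2.95 + -0.12·-2.23 = 0.6396

0.640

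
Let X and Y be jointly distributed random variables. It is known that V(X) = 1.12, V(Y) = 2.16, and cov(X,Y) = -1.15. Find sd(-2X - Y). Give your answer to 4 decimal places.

1.4283

V(-2X - Y) = (-2)²·V(X) + (-1)²·V(Y) + 2·(-2)·(-1)·cov(X,Y)
= 4·1.12 + 1·2.16 + 4·-1.15 = 2.04
sd(-2X - Y) = √2.04 ≈ 1.4283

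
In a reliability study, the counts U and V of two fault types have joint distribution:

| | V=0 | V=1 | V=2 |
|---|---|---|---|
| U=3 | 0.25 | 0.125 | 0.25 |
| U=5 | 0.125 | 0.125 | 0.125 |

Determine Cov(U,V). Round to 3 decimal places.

0.000

E[U] = 3.75,  E[V] = 1
E[UV] = 3.75
Cov(U,V) = E[UV] − E[U]E[V] = 3.75 − (3.75)(1) = 0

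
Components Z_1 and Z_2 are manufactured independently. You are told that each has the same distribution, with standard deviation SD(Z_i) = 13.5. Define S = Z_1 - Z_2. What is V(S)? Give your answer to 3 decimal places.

V(Z_i) = (13.5)² = 182.25
By independence, V(S) = (1)²V(Z_1) + (-1)²V(Z_2)
= (1)²·182.25 + (-1)²·182.25 = 364.5

364.500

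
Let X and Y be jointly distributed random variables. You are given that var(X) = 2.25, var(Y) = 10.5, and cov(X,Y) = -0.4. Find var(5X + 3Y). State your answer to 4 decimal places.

var(5X + 3Y) = (5)²·var(X) + (3)²·var(Y) + 2·(5)·(3)·cov(X,Y)
= 25·2.25 + 9·10.5 + 30·-0.4 = 138.75

138.7500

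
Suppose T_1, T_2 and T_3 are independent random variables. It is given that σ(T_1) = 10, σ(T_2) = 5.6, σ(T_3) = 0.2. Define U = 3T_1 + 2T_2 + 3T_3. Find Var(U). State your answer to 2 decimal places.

Var(T_1) = 100, Var(T_2) = 31.36, Var(T_3) = 0.04
By independence, Var(U) = (3)²Var(T_1) + (2)²Var(T_2) + (3)²Var(T_3)
= (3)²·100 + (2)²·31.36 + (3)²·0.04 = 1025.8

1025.80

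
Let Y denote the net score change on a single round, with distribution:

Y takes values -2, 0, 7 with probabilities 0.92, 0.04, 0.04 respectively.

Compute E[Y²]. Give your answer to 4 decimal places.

5.6400

E[Y²] = (-2)²(0.92) + (0)²(0.04) + (7)²(0.04) = 5.64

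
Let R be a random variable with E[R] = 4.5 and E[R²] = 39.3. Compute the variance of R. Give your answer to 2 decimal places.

V(R) = 39.3 − (4.5)² = 19.05

19.05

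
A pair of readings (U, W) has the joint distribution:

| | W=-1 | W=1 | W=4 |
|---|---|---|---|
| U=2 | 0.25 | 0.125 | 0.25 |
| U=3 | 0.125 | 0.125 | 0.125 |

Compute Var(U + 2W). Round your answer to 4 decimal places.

19.1094

E[U] = 2.375,  E[W] = 1.375,  E[UW] = 3.25
Var(U) = 5.875 − (2.375)² = 0.234375;  Var(W) = 6.625 − (1.375)² = 4.734375
Cov(U,W) = 3.25 − (2.375)(1.375) = -0.015625
Var(U + 2W) = (1)²·0.234375 + (2)²·4.734375 + 2·(1)·(2)·-0.015625 = 19.109375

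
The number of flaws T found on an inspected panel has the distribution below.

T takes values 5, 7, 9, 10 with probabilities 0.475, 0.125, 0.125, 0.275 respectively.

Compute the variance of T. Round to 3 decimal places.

4.859

E[T] = (5)(0.475) + (7)(0.125) + (9)(0.125) + (10)(0.275) = 7.125
E[T²] = (5)²(0.475) + (7)²(0.125) + (9)²(0.125) + (10)²(0.275) = 55.625
Var(T) = E[T²] − (E[T])² = 55.625 − (7.125)² = 4.859375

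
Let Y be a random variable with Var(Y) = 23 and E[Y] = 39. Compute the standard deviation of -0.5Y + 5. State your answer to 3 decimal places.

2.398

Var(-0.5Y + 5) = (-0.5)²·23 = 5.75
sd(-0.5Y + 5) = √5.75 ≈ 2.398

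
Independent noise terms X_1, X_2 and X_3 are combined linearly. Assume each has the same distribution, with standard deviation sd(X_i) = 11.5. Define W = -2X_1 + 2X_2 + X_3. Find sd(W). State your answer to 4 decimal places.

34.5000

V(X_i) = (11.5)² = 132.25
By independence, V(W) = (-2)²V(X_1) + (2)²V(X_2) + (1)²V(X_3)
= (-2)²·132.25 + (2)²·132.25 + (1)²·132.25 = 1190.25
sd(W) = √1190.25 ≈ 34.5000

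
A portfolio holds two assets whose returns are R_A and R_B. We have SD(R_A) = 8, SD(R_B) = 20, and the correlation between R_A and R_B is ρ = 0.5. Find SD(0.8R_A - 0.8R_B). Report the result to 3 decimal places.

13.948

V(R_A) = (8)² = 64;  V(R_B) = (20)² = 400
Cov(R_A,R_B) = ρ·SD(R_A)·SD(R_B) = 0.5·8·20 = 80
V(0.8R_A - 0.8R_B) = (0.8)²·V(R_A) + (-0.8)²·V(R_B) + 2·(0.8)·(-0.8)·Cov(R_A,R_B)
= 0.64·64 + 0.64·400 + -1.28·80 = 194.56
SD(0.8R_A - 0.8R_B) = √194.56 ≈ 13.948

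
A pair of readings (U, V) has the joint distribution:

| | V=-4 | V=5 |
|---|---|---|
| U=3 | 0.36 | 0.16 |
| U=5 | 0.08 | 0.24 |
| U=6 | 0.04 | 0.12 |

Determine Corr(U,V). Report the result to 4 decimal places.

0.4259

E[U] = 4.12,  E[V] = 0.68
E[UV] = 5.12
cov(U,V) = E[UV] − E[U]E[V] = 5.12 − (4.12)(0.68) = 2.3184
var(U) = 1.4656,  var(V) = 20.2176
ρ = 2.3184 / √(1.4656·20.2176) ≈ 0.4259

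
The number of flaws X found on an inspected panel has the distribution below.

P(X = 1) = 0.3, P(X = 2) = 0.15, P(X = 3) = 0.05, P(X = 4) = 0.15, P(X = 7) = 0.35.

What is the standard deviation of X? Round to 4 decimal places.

2.5417

E[X] = (1)(0.3) + (2)(0.15) + (3)(0.05) + (4)(0.15) + (7)(0.35) = 3.8
E[X²] = (1)²(0.3) + (2)²(0.15) + (3)²(0.05) + (4)²(0.15) + (7)²(0.35) = 20.9
V(X) = E[X²] − (E[X])² = 20.9 − (3.8)² = 6.46
sd(X) = √6.46 ≈ 2.5417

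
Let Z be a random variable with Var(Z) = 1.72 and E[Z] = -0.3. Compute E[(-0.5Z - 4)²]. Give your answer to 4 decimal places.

E[-0.5Z - 4] = -0.5·-0.3 − 4 = -3.85
Var(-0.5Z - 4) = (-0.5)²·1.72 = 0.43
E[(-0.5Z - 4)²] = Var((-0.5Z - 4)) + (E[(-0.5Z - 4)])² = 0.43 + (-3.85)² = 15.2525

15.2525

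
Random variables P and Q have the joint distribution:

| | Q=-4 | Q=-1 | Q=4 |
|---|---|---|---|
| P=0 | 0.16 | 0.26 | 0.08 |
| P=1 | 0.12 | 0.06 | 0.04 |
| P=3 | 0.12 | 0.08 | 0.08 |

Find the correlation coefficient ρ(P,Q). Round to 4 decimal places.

0.0462

E[P] = 1.06,  E[Q] = -1.2
E[PQ] = -1.1
Cov(P,Q) = E[PQ] − E[P]E[Q] = -1.1 − (1.06)(-1.2) = 0.172
Var(P) = 1.6164,  Var(Q) = 8.56
ρ = 0.172 / √(1.6164·8.56) ≈ 0.0462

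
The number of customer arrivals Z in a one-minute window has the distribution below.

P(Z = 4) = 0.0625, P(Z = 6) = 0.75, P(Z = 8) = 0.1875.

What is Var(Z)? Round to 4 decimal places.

0.9375

E[Z] = (4)(0.0625) + (6)(0.75) + (8)(0.1875) = 6.25
E[Z²] = (4)²(0.0625) + (6)²(0.75) + (8)²(0.1875) = 40
Var(Z) = E[Z²] − (E[Z])² = 40 − (6.25)² = 0.9375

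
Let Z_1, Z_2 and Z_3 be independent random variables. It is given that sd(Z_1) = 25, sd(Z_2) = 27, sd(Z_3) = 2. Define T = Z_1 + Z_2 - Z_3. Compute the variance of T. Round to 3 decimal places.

1358.000

Var(Z_1) = 625, Var(Z_2) = 729, Var(Z_3) = 4
By independence, Var(T) = (1)²Var(Z_1) + (1)²Var(Z_2) + (-1)²Var(Z_3)
= (1)²·625 + (1)²·729 + (-1)²·4 = 1358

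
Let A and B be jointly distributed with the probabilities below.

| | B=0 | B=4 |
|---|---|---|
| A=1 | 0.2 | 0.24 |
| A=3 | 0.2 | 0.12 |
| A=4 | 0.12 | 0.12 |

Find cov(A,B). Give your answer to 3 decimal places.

E[A] = 2.36,  E[B] = 1.92
E[AB] = 4.32
cov(A,B) = E[AB] − E[A]E[B] = 4.32 − (2.36)(1.92) = -0.2112

-0.211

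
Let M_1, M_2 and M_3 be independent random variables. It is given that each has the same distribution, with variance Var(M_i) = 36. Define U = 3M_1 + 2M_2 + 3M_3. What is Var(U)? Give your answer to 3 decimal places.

792.000

By independence, Var(U) = (3)²Var(M_1) + (2)²Var(M_2) + (3)²Var(M_3)
= (3)²·36 + (2)²·36 + (3)²·36 = 792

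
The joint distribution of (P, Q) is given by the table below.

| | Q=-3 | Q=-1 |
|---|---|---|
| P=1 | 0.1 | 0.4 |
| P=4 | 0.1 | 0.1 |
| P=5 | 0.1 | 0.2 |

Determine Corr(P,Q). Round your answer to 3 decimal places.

-0.190

E[P] = 2.8,  E[Q] = -1.6
E[PQ] = -4.8
Cov(P,Q) = E[PQ] − E[P]E[Q] = -4.8 − (2.8)(-1.6) = -0.32
var(P) = 3.36,  var(Q) = 0.84
ρ = -0.32 / √(3.36·0.84) ≈ -0.190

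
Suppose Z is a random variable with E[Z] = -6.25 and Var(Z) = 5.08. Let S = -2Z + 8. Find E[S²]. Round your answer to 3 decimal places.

440.570

E[-2Z + 8] = -2·-6.25 + 8 = 20.5
Var(-2Z + 8) = (-2)²·5.08 = 20.32
E[S²] = Var(S) + (E[S])² = 20.32 + (20.5)² = 440.57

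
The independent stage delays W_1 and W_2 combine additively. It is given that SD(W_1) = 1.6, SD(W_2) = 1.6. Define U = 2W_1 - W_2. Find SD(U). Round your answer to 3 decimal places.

3.578

Var(W_1) = 2.56, Var(W_2) = 2.56
By independence, Var(U) = (2)²Var(W_1) + (-1)²Var(W_2)
= (2)²·2.56 + (-1)²·2.56 = 12.8
SD(U) = √12.8 ≈ 3.578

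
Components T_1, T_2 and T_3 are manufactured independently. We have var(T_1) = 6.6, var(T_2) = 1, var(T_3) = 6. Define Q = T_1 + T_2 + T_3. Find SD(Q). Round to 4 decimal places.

3.6878

By independence, var(Q) = (1)²var(T_1) + (1)²var(T_2) + (1)²var(T_3)
= (1)²·6.6 + (1)²·1 + (1)²·6 = 13.6
SD(Q) = √13.6 ≈ 3.6878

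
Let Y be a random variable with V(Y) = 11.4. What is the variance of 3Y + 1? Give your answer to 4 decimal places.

V(3Y + 1) = (3)²·V(Y) = 9·11.4 = 102.6

102.6000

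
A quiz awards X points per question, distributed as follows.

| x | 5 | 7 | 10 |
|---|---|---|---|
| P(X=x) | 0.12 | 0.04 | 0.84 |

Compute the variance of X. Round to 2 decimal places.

E[X] = (5)(0.12) + (7)(0.04) + (10)(0.84) = 9.28
E[X²] = (5)²(0.12) + (7)²(0.04) + (10)²(0.84) = 88.96
Var(X) = E[X²] − (E[X])² = 88.96 − (9.28)² = 2.8416

2.84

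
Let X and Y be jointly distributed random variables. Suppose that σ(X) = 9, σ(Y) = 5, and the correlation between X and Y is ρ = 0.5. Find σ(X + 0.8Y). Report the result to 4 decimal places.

var(X) = (9)² = 81;  var(Y) = (5)² = 25
Cov(X,Y) = ρ·σ(X)·σ(Y) = 0.5·9·5 = 22.5
var(X + 0.8Y) = (1)²·var(X) + (0.8)²·var(Y) + 2·(1)·(0.8)·Cov(X,Y)
= 1·81 + 0.64·25 + 1.6·22.5 = 133
σ(X + 0.8Y) = √133 ≈ 11.5326

11.5326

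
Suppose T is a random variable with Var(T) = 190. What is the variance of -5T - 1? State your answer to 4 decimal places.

4750.0000

Var(-5T - 1) = (-5)²·Var(T) = 25·190 = 4750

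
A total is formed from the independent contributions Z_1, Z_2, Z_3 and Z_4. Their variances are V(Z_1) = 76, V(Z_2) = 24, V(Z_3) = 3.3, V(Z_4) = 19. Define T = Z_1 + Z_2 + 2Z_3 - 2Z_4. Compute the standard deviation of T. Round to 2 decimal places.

13.75

By independence, V(T) = (1)²V(Z_1) + (1)²V(Z_2) + (2)²V(Z_3) + (-2)²V(Z_4)
= (1)²·76 + (1)²·24 + (2)²·3.3 + (-2)²·19 = 189.2
SD(T) = √189.2 ≈ 13.75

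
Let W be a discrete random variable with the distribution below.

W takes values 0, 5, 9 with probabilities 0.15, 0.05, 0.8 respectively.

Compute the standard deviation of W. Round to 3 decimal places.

E[W] = (0)(0.15) + (5)(0.05) + (9)(0.8) = 7.45
E[W²] = (0)²(0.15) + (5)²(0.05) + (9)²(0.8) = 66.05
V(W) = E[W²] − (E[W])² = 66.05 − (7.45)² = 10.5475
σ(W) = √10.5475 ≈ 3.248

3.248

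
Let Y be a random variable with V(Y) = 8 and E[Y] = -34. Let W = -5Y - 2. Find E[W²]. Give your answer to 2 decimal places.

28424.00

E[-5Y - 2] = -5·-34 − 2 = 168
V(-5Y - 2) = (-5)²·8 = 200
E[W²] = V(W) + (E[W])² = 200 + (168)² = 28424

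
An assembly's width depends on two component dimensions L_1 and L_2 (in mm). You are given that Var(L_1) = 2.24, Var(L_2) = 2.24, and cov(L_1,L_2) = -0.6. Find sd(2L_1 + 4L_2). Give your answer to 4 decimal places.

Var(2L_1 + 4L_2) = (2)²·Var(L_1) + (4)²·Var(L_2) + 2·(2)·(4)·cov(L_1,L_2)
= 4·2.24 + 16·2.24 + 16·-0.6 = 35.2
sd(2L_1 + 4L_2) = √35.2 ≈ 5.9330

5.9330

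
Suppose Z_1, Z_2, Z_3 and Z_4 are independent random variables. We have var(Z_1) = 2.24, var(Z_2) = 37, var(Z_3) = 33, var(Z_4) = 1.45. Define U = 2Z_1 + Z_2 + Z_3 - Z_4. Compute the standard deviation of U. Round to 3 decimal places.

8.967

By independence, var(U) = (2)²var(Z_1) + (1)²var(Z_2) + (1)²var(Z_3) + (-1)²var(Z_4)
= (2)²·2.24 + (1)²·37 + (1)²·33 + (-1)²·1.45 = 80.41
SD(U) = √80.41 ≈ 8.967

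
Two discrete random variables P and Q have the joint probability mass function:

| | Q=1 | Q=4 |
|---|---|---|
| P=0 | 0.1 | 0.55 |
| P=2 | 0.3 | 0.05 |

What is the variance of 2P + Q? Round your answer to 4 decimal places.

E[P] = 0.7,  E[Q] = 2.8,  E[PQ] = 1
V(P) = 1.4 − (0.7)² = 0.91;  V(Q) = 10 − (2.8)² = 2.16
cov(P,Q) = 1 − (0.7)(2.8) = -0.96
V(2P + Q) = (2)²·0.91 + (1)²·2.16 + 2·(2)·(1)·-0.96 = 1.96

1.9600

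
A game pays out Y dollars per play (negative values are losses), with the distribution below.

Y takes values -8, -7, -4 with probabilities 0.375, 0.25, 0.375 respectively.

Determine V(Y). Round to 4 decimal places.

3.1875

E[Y] = (-8)(0.375) + (-7)(0.25) + (-4)(0.375) = -6.25
E[Y²] = (-8)²(0.375) + (-7)²(0.25) + (-4)²(0.375) = 42.25
V(Y) = E[Y²] − (E[Y])² = 42.25 − (-6.25)² = 3.1875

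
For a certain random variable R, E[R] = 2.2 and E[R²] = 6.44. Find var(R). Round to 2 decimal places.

var(R) = 6.44 − (2.2)² = 1.6

1.60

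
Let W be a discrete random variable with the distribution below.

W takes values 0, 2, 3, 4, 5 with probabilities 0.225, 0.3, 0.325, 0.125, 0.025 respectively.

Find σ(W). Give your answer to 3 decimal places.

E[W] = (0)(0.225) + (2)(0.3) + (3)(0.325) + (4)(0.125) + (5)(0.025) = 2.2
E[W²] = (0)²(0.225) + (2)²(0.3) + (3)²(0.325) + (4)²(0.125) + (5)²(0.025) = 6.75
var(W) = E[W²] − (E[W])² = 6.75 − (2.2)² = 1.91
σ(W) = √1.91 ≈ 1.382

1.382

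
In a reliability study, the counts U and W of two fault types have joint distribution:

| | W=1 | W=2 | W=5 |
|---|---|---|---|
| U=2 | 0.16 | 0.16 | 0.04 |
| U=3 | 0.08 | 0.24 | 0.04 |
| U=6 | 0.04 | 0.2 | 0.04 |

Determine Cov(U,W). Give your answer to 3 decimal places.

0.242

E[U] = 3.48,  E[W] = 2.08
E[UW] = 7.48
Cov(U,W) = E[UW] − E[U]E[W] = 7.48 − (3.48)(2.08) = 0.2416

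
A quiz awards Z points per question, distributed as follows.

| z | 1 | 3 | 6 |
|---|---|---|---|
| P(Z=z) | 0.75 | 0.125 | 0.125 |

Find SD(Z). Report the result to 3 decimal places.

E[Z] = (1)(0.75) + (3)(0.125) + (6)(0.125) = 1.875
E[Z²] = (1)²(0.75) + (3)²(0.125) + (6)²(0.125) = 6.375
var(Z) = E[Z²] − (E[Z])² = 6.375 − (1.875)² = 2.859375
SD(Z) = √2.859375 ≈ 1.691

1.691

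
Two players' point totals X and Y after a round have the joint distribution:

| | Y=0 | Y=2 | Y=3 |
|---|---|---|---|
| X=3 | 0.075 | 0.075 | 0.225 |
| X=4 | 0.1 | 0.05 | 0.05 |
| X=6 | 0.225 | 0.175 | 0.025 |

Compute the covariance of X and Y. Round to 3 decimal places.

-0.688

E[X] = 4.475,  E[Y] = 1.5
E[XY] = 6.025
cov(X,Y) = E[XY] − E[X]E[Y] = 6.025 − (4.475)(1.5) = -0.6875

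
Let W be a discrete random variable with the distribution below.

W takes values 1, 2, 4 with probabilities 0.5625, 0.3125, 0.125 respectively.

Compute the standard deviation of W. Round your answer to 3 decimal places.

E[W] = (1)(0.5625) + (2)(0.3125) + (4)(0.125) = 1.6875
E[W²] = (1)²(0.5625) + (2)²(0.3125) + (4)²(0.125) = 3.8125
var(W) = E[W²] − (E[W])² = 3.8125 − (1.6875)² = 0.96484375
SD(W) = √0.96484375 ≈ 0.982

0.982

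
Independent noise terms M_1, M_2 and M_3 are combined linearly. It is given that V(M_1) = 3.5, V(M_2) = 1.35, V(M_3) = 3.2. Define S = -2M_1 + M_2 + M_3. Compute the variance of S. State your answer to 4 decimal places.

18.5500

By independence, V(S) = (-2)²V(M_1) + (1)²V(M_2) + (1)²V(M_3)
= (-2)²·3.5 + (1)²·1.35 + (1)²·3.2 = 18.55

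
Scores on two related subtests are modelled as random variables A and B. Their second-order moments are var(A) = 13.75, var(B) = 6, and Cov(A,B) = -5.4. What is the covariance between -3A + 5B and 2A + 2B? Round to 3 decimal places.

Cov(-3A + 5B, 2A + 2B) = (-3)(2)var(A) + (5)(2)var(B) + [(-3)(2) + (5)(2)]Cov(A,B)
= -6·13.75 + 10·6 + 4·-5.4 = -44.1

-44.100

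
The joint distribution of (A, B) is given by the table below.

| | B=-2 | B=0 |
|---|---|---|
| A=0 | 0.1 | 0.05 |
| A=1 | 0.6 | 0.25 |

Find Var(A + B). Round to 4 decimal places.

0.9475

E[A] = 0.85,  E[B] = -1.4,  E[AB] = -1.2
Var(A) = 0.85 − (0.85)² = 0.1275;  Var(B) = 2.8 − (-1.4)² = 0.84
Cov(A,B) = -1.2 − (0.85)(-1.4) = -0.01
Var(A + B) = (1)²·0.1275 + (1)²·0.84 + 2·(1)·(1)·-0.01 = 0.9475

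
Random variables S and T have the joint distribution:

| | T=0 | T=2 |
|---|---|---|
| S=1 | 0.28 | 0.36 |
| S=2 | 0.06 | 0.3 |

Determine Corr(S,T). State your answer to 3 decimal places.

E[S] = 1.36,  E[T] = 1.32
E[ST] = 1.92
Cov(S,T) = E[ST] − E[S]E[T] = 1.92 − (1.36)(1.32) = 0.1248
Var(S) = 0.2304,  Var(T) = 0.8976
ρ = 0.1248 / √(0.2304·0.8976) ≈ 0.274

0.274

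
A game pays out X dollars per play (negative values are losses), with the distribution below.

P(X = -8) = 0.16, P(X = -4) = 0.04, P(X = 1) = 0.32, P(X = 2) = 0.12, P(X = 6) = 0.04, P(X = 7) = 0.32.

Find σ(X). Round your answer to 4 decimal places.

E[X] = (-8)(0.16) + (-4)(0.04) + (1)(0.32) + (2)(0.12) + (6)(0.04) + (7)(0.32) = 1.6
E[X²] = (-8)²(0.16) + (-4)²(0.04) + (1)²(0.32) + (2)²(0.12) + (6)²(0.04) + (7)²(0.32) = 28.8
var(X) = E[X²] − (E[X])² = 28.8 − (1.6)² = 26.24
σ(X) = √26.24 ≈ 5.1225

5.1225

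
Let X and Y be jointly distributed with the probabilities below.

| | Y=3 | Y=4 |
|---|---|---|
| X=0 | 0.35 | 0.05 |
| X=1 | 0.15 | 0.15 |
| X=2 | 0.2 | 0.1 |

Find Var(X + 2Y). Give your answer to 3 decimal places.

1.850

E[X] = 0.9,  E[Y] = 3.3,  E[XY] = 3.05
Var(X) = 1.5 − (0.9)² = 0.69;  Var(Y) = 11.1 − (3.3)² = 0.21
Cov(X,Y) = 3.05 − (0.9)(3.3) = 0.08
Var(X + 2Y) = (1)²·0.69 + (2)²·0.21 + 2·(1)·(2)·0.08 = 1.85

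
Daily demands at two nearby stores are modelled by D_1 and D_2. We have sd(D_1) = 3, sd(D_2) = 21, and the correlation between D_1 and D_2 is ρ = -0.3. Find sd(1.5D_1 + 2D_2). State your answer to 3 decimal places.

40.876

var(D_1) = (3)² = 9;  var(D_2) = (21)² = 441
cov(D_1,D_2) = ρ·sd(D_1)·sd(D_2) = -0.3·3·21 = -18.9
var(1.5D_1 + 2D_2) = (1.5)²·var(D_1) + (2)²·var(D_2) + 2·(1.5)·(2)·cov(D_1,D_2)
= 2.25·9 + 4·441 + 6·-18.9 = 1670.85
sd(1.5D_1 + 2D_2) = √1670.85 ≈ 40.876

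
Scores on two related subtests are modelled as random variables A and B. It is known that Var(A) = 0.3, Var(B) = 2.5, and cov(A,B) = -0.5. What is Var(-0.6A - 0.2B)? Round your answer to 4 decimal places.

0.0880

Var(-0.6A - 0.2B) = (-0.6)²·Var(A) + (-0.2)²·Var(B) + 2·(-0.6)·(-0.2)·cov(A,B)
= 0.36·0.3 + 0.04·2.5 + 0.24·-0.5 = 0.088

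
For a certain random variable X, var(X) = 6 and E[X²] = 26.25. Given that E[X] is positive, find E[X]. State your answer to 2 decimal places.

(E[X])² = E[X²] − var(X) = 26.25 − 6 = 20.25
E[X] = √20.25 = 4.5

4.50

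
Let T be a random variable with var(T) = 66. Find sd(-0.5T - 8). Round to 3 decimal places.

var(-0.5T - 8) = (-0.5)²·66 = 16.5
sd(-0.5T - 8) = √16.5 ≈ 4.062

4.062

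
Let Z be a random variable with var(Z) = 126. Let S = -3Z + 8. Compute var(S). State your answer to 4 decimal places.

1134.0000

var(-3Z + 8) = (-3)²·var(Z) = 9·126 = 1134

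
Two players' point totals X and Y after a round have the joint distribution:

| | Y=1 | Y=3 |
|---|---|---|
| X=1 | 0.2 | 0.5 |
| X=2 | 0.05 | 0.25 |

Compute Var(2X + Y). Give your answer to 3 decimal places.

E[X] = 1.3,  E[Y] = 2.5,  E[XY] = 3.3
Var(X) = 1.9 − (1.3)² = 0.21;  Var(Y) = 7 − (2.5)² = 0.75
Cov(X,Y) = 3.3 − (1.3)(2.5) = 0.05
Var(2X + Y) = (2)²·0.21 + (1)²·0.75 + 2·(2)·(1)·0.05 = 1.79

1.790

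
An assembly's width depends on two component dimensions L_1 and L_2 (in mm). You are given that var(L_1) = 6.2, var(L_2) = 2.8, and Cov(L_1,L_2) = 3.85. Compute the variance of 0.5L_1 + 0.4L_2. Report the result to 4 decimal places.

var(0.5L_1 + 0.4L_2) = (0.5)²·var(L_1) + (0.4)²·var(L_2) + 2·(0.5)·(0.4)·Cov(L_1,L_2)
= 0.25·6.2 + 0.16·2.8 + 0.4·3.85 = 3.538

3.5380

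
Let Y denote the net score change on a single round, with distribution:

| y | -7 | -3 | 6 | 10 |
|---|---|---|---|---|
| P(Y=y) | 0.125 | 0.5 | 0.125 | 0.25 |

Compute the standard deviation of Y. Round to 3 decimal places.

6.274

E[Y] = (-7)(0.125) + (-3)(0.5) + (6)(0.125) + (10)(0.25) = 0.875
E[Y²] = (-7)²(0.125) + (-3)²(0.5) + (6)²(0.125) + (10)²(0.25) = 40.125
var(Y) = E[Y²] − (E[Y])² = 40.125 − (0.875)² = 39.359375
SD(Y) = √39.359375 ≈ 6.274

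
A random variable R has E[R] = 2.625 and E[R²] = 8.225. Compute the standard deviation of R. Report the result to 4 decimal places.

1.1552

Var(R) = 8.225 − (2.625)² = 1.334375
sd(R) = √1.334375 ≈ 1.1552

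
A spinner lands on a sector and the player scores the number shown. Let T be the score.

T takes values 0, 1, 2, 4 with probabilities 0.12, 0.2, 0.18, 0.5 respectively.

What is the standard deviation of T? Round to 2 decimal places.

1.54

E[T] = (0)(0.12) + (1)(0.2) + (2)(0.18) + (4)(0.5) = 2.56
E[T²] = (0)²(0.12) + (1)²(0.2) + (2)²(0.18) + (4)²(0.5) = 8.92
var(T) = E[T²] − (E[T])² = 8.92 − (2.56)² = 2.3664
SD(T) = √2.3664 ≈ 1.54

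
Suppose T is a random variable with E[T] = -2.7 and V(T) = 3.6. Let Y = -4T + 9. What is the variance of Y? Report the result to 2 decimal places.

V(-4T + 9) = (-4)²·V(T) = 16·3.6 = 57.6

57.60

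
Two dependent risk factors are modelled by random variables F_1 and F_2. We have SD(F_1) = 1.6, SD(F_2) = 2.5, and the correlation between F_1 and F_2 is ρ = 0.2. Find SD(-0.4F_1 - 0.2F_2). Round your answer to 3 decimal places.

V(F_1) = (1.6)² = 2.56;  V(F_2) = (2.5)² = 6.25
Cov(F_1,F_2) = ρ·SD(F_1)·SD(F_2) = 0.2·1.6·2.5 = 0.8
V(-0.4F_1 - 0.2F_2) = (-0.4)²·V(F_1) + (-0.2)²·V(F_2) + 2·(-0.4)·(-0.2)·Cov(F_1,F_2)
= 0.16·2.56 + 0.04·6.25 + 0.16·0.8 = 0.7876
SD(-0.4F_1 - 0.2F_2) = √0.7876 ≈ 0.887

0.887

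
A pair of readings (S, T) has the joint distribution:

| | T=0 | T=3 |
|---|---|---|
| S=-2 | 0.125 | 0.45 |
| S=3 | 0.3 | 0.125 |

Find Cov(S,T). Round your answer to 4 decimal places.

E[S] = 0.125,  E[T] = 1.725
E[ST] = -1.575
Cov(S,T) = E[ST] − E[S]E[T] = -1.575 − (0.125)(1.725) = -1.790625

-1.7906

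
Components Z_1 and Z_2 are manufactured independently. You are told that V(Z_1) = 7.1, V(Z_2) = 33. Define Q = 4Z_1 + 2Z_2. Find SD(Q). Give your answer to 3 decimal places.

By independence, V(Q) = (4)²V(Z_1) + (2)²V(Z_2)
= (4)²·7.1 + (2)²·33 = 245.6
SD(Q) = √245.6 ≈ 15.672

15.672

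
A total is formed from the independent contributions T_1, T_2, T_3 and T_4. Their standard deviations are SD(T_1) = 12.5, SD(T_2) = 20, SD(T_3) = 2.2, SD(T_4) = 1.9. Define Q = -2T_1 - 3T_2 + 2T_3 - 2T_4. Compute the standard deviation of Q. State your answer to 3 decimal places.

Var(T_1) = 156.25, Var(T_2) = 400, Var(T_3) = 4.84, Var(T_4) = 3.61
By independence, Var(Q) = (-2)²Var(T_1) + (-3)²Var(T_2) + (2)²Var(T_3) + (-2)²Var(T_4)
= (-2)²·156.25 + (-3)²·400 + (2)²·4.84 + (-2)²·3.61 = 4258.8
SD(Q) = √4258.8 ≈ 65.259

65.259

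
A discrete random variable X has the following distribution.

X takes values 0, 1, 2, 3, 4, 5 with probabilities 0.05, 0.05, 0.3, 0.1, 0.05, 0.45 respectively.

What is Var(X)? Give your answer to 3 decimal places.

2.640

E[X] = (0)(0.05) + (1)(0.05) + (2)(0.3) + (3)(0.1) + (4)(0.05) + (5)(0.45) = 3.4
E[X²] = (0)²(0.05) + (1)²(0.05) + (2)²(0.3) + (3)²(0.1) + (4)²(0.05) + (5)²(0.45) = 14.2
Var(X) = E[X²] − (E[X])² = 14.2 − (3.4)² = 2.64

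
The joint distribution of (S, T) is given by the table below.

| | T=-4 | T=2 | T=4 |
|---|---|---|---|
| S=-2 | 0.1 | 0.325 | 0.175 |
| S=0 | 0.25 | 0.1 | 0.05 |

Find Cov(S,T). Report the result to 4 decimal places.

E[S] = -1.2,  E[T] = 0.35
E[ST] = -1.9
Cov(S,T) = E[ST] − E[S]E[T] = -1.9 − (-1.2)(0.35) = -1.48

-1.4800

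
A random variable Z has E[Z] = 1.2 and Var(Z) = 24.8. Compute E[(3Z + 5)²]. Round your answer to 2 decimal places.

E[3Z + 5] = 3·1.2 + 5 = 8.6
Var(3Z + 5) = (3)²·24.8 = 223.2
E[(3Z + 5)²] = Var((3Z + 5)) + (E[(3Z + 5)])² = 223.2 + (8.6)² = 297.16

297.16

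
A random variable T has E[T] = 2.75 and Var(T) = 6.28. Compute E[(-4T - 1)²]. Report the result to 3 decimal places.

244.480

E[-4T - 1] = -4·2.75 − 1 = -12
Var(-4T - 1) = (-4)²·6.28 = 100.48
E[(-4T - 1)²] = Var((-4T - 1)) + (E[(-4T - 1)])² = 100.48 + (-12)² = 244.48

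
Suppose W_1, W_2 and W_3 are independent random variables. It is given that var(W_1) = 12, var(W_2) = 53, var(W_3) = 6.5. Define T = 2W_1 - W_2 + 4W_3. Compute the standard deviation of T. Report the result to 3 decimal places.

By independence, var(T) = (2)²var(W_1) + (-1)²var(W_2) + (4)²var(W_3)
= (2)²·12 + (-1)²·53 + (4)²·6.5 = 205
sd(T) = √205 ≈ 14.318

14.318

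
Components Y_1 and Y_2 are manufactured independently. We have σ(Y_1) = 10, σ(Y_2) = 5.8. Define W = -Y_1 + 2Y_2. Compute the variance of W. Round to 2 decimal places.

234.56

V(Y_1) = 100, V(Y_2) = 33.64
By independence, V(W) = (-1)²V(Y_1) + (2)²V(Y_2)
= (-1)²·100 + (2)²·33.64 = 234.56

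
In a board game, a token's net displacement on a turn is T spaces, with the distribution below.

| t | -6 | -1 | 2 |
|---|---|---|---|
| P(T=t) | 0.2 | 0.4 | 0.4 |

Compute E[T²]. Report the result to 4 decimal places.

E[T²] = (-6)²(0.2) + (-1)²(0.4) + (2)²(0.4) = 9.2

9.2000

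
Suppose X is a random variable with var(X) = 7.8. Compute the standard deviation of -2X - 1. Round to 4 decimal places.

5.5857

var(-2X - 1) = (-2)²·7.8 = 31.2
SD(-2X - 1) = √31.2 ≈ 5.5857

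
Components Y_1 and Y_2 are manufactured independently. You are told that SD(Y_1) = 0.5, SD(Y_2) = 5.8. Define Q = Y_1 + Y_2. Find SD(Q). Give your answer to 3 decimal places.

5.822

var(Y_1) = 0.25, var(Y_2) = 33.64
By independence, var(Q) = (1)²var(Y_1) + (1)²var(Y_2)
= (1)²·0.25 + (1)²·33.64 = 33.89
SD(Q) = √33.89 ≈ 5.822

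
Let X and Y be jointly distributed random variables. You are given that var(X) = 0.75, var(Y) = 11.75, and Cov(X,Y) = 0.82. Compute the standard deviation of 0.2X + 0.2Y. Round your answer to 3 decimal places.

0.752

var(0.2X + 0.2Y) = (0.2)²·var(X) + (0.2)²·var(Y) + 2·(0.2)·(0.2)·Cov(X,Y)
= 0.04·0.75 + 0.04·11.75 + 0.08·0.82 = 0.5656
SD(0.2X + 0.2Y) = √0.5656 ≈ 0.752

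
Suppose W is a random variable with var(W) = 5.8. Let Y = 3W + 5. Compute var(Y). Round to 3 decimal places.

var(3W + 5) = (3)²·var(W) = 9·5.8 = 52.2

52.200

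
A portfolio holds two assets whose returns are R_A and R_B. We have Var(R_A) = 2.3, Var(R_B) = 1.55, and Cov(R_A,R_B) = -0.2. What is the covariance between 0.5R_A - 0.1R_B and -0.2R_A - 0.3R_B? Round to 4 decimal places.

-0.1575

Cov(0.5R_A - 0.1R_B, -0.2R_A - 0.3R_B) = (0.5)(-0.2)Var(R_A) + (-0.1)(-0.3)Var(R_B) + [(0.5)(-0.3) + (-0.1)(-0.2)]Cov(R_A,R_B)
= -0.1·2.3 + 0.03·1.55 + -0.13·-0.2 = -0.1575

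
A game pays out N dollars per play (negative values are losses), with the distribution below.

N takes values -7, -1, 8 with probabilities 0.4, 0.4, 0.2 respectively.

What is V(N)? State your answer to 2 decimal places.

30.24

E[N] = (-7)(0.4) + (-1)(0.4) + (8)(0.2) = -1.6
E[N²] = (-7)²(0.4) + (-1)²(0.4) + (8)²(0.2) = 32.8
V(N) = E[N²] − (E[N])² = 32.8 − (-1.6)² = 30.24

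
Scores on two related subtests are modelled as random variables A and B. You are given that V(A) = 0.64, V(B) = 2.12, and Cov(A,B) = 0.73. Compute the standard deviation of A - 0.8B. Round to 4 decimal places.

0.9104

V(A - 0.8B) = (1)²·V(A) + (-0.8)²·V(B) + 2·(1)·(-0.8)·Cov(A,B)
= 1·0.64 + 0.64·2.12 + -1.6·0.73 = 0.8288
sd(A - 0.8B) = √0.8288 ≈ 0.9104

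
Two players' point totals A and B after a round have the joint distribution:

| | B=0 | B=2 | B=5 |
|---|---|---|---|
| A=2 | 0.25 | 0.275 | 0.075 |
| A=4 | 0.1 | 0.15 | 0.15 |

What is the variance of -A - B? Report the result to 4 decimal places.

E[A] = 2.8,  E[B] = 1.975,  E[AB] = 6.05
var(A) = 8.8 − (2.8)² = 0.96;  var(B) = 7.325 − (1.975)² = 3.424375
Cov(A,B) = 6.05 − (2.8)(1.975) = 0.52
var(-A - B) = (-1)²·0.96 + (-1)²·3.424375 + 2·(-1)·(-1)·0.52 = 5.424375

5.4244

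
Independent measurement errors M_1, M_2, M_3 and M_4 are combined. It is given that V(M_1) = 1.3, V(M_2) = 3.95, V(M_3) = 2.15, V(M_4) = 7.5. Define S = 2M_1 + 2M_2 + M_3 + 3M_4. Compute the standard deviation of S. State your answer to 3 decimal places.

9.521

By independence, V(S) = (2)²V(M_1) + (2)²V(M_2) + (1)²V(M_3) + (3)²V(M_4)
= (2)²·1.3 + (2)²·3.95 + (1)²·2.15 + (3)²·7.5 = 90.65
σ(S) = √90.65 ≈ 9.521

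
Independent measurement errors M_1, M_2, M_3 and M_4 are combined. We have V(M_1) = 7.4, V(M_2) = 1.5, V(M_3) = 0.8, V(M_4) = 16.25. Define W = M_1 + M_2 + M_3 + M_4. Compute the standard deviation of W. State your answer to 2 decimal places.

5.09

By independence, V(W) = (1)²V(M_1) + (1)²V(M_2) + (1)²V(M_3) + (1)²V(M_4)
= (1)²·7.4 + (1)²·1.5 + (1)²·0.8 + (1)²·16.25 = 25.95
σ(W) = √25.95 ≈ 5.09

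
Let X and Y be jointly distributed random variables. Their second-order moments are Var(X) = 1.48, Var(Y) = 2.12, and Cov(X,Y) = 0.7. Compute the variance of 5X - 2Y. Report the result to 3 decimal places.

31.480

Var(5X - 2Y) = (5)²·Var(X) + (-2)²·Var(Y) + 2·(5)·(-2)·Cov(X,Y)
= 25·1.48 + 4·2.12 + -20·0.7 = 31.48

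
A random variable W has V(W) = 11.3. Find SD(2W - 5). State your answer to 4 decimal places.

6.7231

V(2W - 5) = (2)²·11.3 = 45.2
SD(2W - 5) = √45.2 ≈ 6.7231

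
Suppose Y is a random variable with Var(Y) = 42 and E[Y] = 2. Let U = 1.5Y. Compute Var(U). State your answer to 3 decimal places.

Var(1.5Y) = (1.5)²·Var(Y) = 2.25·42 = 94.5

94.500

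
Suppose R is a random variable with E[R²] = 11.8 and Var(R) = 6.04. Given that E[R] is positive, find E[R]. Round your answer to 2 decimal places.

2.40

(E[R])² = E[R²] − Var(R) = 11.8 − 6.04 = 5.76
E[R] = √5.76 = 2.4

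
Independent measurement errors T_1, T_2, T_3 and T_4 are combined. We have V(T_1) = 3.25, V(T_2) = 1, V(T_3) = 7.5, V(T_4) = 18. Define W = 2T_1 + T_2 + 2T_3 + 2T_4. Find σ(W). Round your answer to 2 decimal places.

By independence, V(W) = (2)²V(T_1) + (1)²V(T_2) + (2)²V(T_3) + (2)²V(T_4)
= (2)²·3.25 + (1)²·1 + (2)²·7.5 + (2)²·18 = 116
σ(W) = √116 ≈ 10.77

10.77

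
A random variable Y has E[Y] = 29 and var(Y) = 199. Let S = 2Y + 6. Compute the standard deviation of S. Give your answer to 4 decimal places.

var(2Y + 6) = (2)²·199 = 796
sd(S) = √796 ≈ 28.2135

28.2135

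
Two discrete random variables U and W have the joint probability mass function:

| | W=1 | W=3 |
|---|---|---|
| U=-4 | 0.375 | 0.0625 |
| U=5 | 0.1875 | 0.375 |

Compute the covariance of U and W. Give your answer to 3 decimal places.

E[U] = 1.0625,  E[W] = 1.875
E[UW] = 4.3125
Cov(U,W) = E[UW] − E[U]E[W] = 4.3125 − (1.0625)(1.875) = 2.3203125

2.320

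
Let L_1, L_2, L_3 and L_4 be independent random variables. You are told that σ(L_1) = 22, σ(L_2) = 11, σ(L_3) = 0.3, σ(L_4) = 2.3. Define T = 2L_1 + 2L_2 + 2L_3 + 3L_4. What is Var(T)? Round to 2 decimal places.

Var(L_1) = 484, Var(L_2) = 121, Var(L_3) = 0.09, Var(L_4) = 5.29
By independence, Var(T) = (2)²Var(L_1) + (2)²Var(L_2) + (2)²Var(L_3) + (3)²Var(L_4)
= (2)²·484 + (2)²·121 + (2)²·0.09 + (3)²·5.29 = 2467.97

2467.97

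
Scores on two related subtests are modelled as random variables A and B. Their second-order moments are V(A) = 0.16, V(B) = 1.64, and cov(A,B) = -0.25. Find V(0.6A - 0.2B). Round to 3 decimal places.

0.183

V(0.6A - 0.2B) = (0.6)²·V(A) + (-0.2)²·V(B) + 2·(0.6)·(-0.2)·cov(A,B)
= 0.36·0.16 + 0.04·1.64 + -0.24·-0.25 = 0.1832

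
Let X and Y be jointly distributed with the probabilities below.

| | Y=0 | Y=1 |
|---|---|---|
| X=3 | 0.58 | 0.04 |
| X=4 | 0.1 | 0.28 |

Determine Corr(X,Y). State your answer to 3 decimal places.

E[X] = 3.38,  E[Y] = 0.32
E[XY] = 1.24
Cov(X,Y) = E[XY] − E[X]E[Y] = 1.24 − (3.38)(0.32) = 0.1584
V(X) = 0.2356,  V(Y) = 0.2176
ρ = 0.1584 / √(0.2356·0.2176) ≈ 0.700

0.700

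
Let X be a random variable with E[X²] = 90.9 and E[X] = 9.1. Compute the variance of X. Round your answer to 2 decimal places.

Var(X) = 90.9 − (9.1)² = 8.09

8.09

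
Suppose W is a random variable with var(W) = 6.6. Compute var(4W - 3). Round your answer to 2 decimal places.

var(4W - 3) = (4)²·var(W) = 16·6.6 = 105.6

105.60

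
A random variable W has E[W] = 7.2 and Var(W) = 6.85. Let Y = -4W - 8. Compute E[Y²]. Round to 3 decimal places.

1463.840

E[-4W - 8] = -4·7.2 − 8 = -36.8
Var(-4W - 8) = (-4)²·6.85 = 109.6
E[Y²] = Var(Y) + (E[Y])² = 109.6 + (-36.8)² = 1463.84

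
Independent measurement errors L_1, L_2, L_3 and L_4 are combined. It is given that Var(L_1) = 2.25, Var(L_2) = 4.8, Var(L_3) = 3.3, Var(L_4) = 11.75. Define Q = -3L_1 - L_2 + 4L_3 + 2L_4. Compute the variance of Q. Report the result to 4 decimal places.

124.8500

By independence, Var(Q) = (-3)²Var(L_1) + (-1)²Var(L_2) + (4)²Var(L_3) + (2)²Var(L_4)
= (-3)²·2.25 + (-1)²·4.8 + (4)²·3.3 + (2)²·11.75 = 124.85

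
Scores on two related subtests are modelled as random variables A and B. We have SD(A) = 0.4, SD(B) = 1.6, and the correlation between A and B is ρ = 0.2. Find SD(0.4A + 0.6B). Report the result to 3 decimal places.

1.004

V(A) = (0.4)² = 0.16;  V(B) = (1.6)² = 2.56
cov(A,B) = ρ·SD(A)·SD(B) = 0.2·0.4·1.6 = 0.128
V(0.4A + 0.6B) = (0.4)²·V(A) + (0.6)²·V(B) + 2·(0.4)·(0.6)·cov(A,B)
= 0.16·0.16 + 0.36·2.56 + 0.48·0.128 = 1.00864
SD(0.4A + 0.6B) = √1.00864 ≈ 1.004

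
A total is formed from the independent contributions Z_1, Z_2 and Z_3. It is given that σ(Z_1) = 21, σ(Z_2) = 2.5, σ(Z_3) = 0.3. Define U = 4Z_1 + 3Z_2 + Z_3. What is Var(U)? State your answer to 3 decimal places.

7112.340

Var(Z_1) = 441, Var(Z_2) = 6.25, Var(Z_3) = 0.09
By independence, Var(U) = (4)²Var(Z_1) + (3)²Var(Z_2) + (1)²Var(Z_3)
= (4)²·441 + (3)²·6.25 + (1)²·0.09 = 7112.34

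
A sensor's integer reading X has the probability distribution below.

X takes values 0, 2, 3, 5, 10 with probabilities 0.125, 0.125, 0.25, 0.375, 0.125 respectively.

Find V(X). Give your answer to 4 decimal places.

E[X] = (0)(0.125) + (2)(0.125) + (3)(0.25) + (5)(0.375) + (10)(0.125) = 4.125
E[X²] = (0)²(0.125) + (2)²(0.125) + (3)²(0.25) + (5)²(0.375) + (10)²(0.125) = 24.625
V(X) = E[X²] − (E[X])² = 24.625 − (4.125)² = 7.609375

7.6094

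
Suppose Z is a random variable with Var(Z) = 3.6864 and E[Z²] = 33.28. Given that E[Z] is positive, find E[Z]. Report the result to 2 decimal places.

(E[Z])² = E[Z²] − Var(Z) = 33.28 − 3.6864 = 29.5936
E[Z] = √29.5936 = 5.44

5.44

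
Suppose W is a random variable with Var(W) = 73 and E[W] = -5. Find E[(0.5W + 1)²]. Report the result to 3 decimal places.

20.500

E[0.5W + 1] = 0.5·-5 + 1 = -1.5
Var(0.5W + 1) = (0.5)²·73 = 18.25
E[(0.5W + 1)²] = Var((0.5W + 1)) + (E[(0.5W + 1)])² = 18.25 + (-1.5)² = 20.5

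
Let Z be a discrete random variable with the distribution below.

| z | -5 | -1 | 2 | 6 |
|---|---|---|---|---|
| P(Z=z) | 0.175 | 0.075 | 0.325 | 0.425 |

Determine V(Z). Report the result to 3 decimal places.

15.988

E[Z] = (-5)(0.175) + (-1)(0.075) + (2)(0.325) + (6)(0.425) = 2.25
E[Z²] = (-5)²(0.175) + (-1)²(0.075) + (2)²(0.325) + (6)²(0.425) = 21.05
V(Z) = E[Z²] − (E[Z])² = 21.05 − (2.25)² = 15.9875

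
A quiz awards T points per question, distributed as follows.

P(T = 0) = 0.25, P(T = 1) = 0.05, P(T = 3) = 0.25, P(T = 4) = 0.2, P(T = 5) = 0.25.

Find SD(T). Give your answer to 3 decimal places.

E[T] = (0)(0.25) + (1)(0.05) + (3)(0.25) + (4)(0.2) + (5)(0.25) = 2.85
E[T²] = (0)²(0.25) + (1)²(0.05) + (3)²(0.25) + (4)²(0.2) + (5)²(0.25) = 11.75
var(T) = E[T²] − (E[T])² = 11.75 − (2.85)² = 3.6275
SD(T) = √3.6275 ≈ 1.905

1.905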